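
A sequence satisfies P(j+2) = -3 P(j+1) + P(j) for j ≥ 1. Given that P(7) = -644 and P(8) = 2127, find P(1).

4

Rearranging, P(j-2) = P(j) + 3 P(j-1).
P(6) = 2127 + 3*(-644) = 195
P(5) = -644 + 3*195 = -59
P(4) = 195 + 3*(-59) = 18
P(3) = -59 + 3*18 = -5
P(2) = 18 + 3*(-5) = 3
P(1) = -5 + 3*3 = 4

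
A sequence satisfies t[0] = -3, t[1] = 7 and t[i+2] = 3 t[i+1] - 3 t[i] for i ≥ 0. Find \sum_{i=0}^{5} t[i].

364

t[2] = 3·7 - 3·(-3) = 30
t[3] = 3·30 - 3·7 = 69
t[4] = 3·69 - 3·30 = 117
t[5] = 3·117 - 3·69 = 144
Sum = (-3) + 7 + 30 + 69 + 117 + 144 = 364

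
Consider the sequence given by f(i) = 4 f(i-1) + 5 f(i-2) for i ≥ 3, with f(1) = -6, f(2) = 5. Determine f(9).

f(3) = 4·5 + 5·(-6) = -10
f(4) = 4·(-10) + 5·5 = -15
f(5) = 4·(-15) + 5·(-10) = -110
f(6) = 4·(-110) + 5·(-15) = -515
f(7) = 4·(-515) + 5·(-110) = -2610
f(8) = 4·(-2610) + 5·(-515) = -13015
f(9) = 4·(-13015) + 5·(-2610) = -65110

-65110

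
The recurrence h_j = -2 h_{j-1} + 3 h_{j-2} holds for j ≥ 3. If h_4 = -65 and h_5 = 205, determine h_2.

-5

Rearranging, h_{j-2} = (h_j + 2 h_{j-1}) / 3.
h_3 = (205 + 2*(-65)) / 3 = 75/3 = 25
h_2 = (-65 + 2*25) / 3 = -15/3 = -5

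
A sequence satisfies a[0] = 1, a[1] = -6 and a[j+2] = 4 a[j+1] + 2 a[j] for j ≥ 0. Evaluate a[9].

-774496

a[2] = 4·(-6) + 2·1 = -22
a[3] = 4·(-22) + 2·(-6) = -100
a[4] = 4·(-100) + 2·(-22) = -444
a[5] = 4·(-444) + 2·(-100) = -1976
a[6] = 4·(-1976) + 2·(-444) = -8792
a[7] = 4·(-8792) + 2·(-1976) = -39120
a[8] = 4·(-39120) + 2·(-8792) = -174064
a[9] = 4·(-174064) + 2·(-39120) = -774496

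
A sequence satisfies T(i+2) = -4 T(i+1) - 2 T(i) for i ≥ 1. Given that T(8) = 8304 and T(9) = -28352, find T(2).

Rearranging, T(i-2) = (T(i) + 4 T(i-1)) / -2.
T(7) = (-28352 + 4(8304)) / -2 = 4864/-2 = -2432
T(6) = (8304 + 4(-2432)) / -2 = -1424/-2 = 712
T(5) = (-2432 + 4(712)) / -2 = 416/-2 = -208
T(4) = (712 + 4(-208)) / -2 = -120/-2 = 60
T(3) = (-208 + 4(60)) / -2 = 32/-2 = -16
T(2) = (60 + 4(-16)) / -2 = -4/-2 = 2

2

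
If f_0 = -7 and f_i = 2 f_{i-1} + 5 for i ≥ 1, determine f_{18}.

The fixed point is 5/(1 - 2) = -5, so f_i + 5 = 2(f_{i-1} + 5).
Hence f_i = -2·2^i - 5.
f_{18} = -2·2^{18} - 5 = -2·262144 - 5 = -524293.

-524293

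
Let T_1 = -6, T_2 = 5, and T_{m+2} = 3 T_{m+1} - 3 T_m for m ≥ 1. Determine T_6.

207

T_3 = 3*5 - 3*(-6) = 33
T_4 = 3*33 - 3*5 = 84
T_5 = 3*84 - 3*33 = 153
T_6 = 3*153 - 3*84 = 207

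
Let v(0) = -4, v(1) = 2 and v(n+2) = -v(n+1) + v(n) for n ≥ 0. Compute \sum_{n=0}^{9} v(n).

88

v(2) = -2 + (-4) = -6
v(3) = -(-6) + 2 = 8
v(4) = -8 + (-6) = -14
v(5) = -(-14) + 8 = 22
v(6) = -22 + (-14) = -36
v(7) = -(-36) + 22 = 58
v(8) = -58 + (-36) = -94
v(9) = -(-94) + 58 = 152
Sum = (-4) + 2 + (-6) + 8 + (-14) + 22 + (-36) + 58 + (-94) + 152 = 88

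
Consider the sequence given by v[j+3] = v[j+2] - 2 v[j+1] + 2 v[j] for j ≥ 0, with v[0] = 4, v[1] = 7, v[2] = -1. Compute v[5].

v[3] = (-1) - 2*7 + 2*4 = -7
v[4] = (-7) - 2*(-1) + 2*7 = 9
v[5] = 9 - 2*(-7) + 2*(-1) = 21

21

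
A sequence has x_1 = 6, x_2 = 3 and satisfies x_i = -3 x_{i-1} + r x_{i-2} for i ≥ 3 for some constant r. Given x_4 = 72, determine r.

x_3 = -9 + 6r
x_4 = 27 - 15r
So 27 - 15r = 72, giving r = -3.

-3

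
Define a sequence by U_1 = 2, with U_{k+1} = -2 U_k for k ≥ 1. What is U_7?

128

U_2 = -2*2 = -4
U_3 = -2*(-4) = 8
U_4 = -2*8 = -16
U_5 = -2*(-16) = 32
U_6 = -2*32 = -64
U_7 = -2*(-64) = 128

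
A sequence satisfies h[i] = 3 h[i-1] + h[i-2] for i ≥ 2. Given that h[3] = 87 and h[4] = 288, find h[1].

Rearranging, h[i-2] = h[i] - 3 h[i-1].
h[2] = 288 - 3(87) = 27
h[1] = 87 - 3(27) = 6

6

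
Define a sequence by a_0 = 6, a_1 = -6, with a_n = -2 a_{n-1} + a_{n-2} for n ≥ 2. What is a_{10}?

20178

a_2 = -2(-6) + 6 = 18
a_3 = -2(18) + (-6) = -42
a_4 = -2(-42) + 18 = 102
a_5 = -2(102) + (-42) = -246
a_6 = -2(-246) + 102 = 594
a_7 = -2(594) + (-246) = -1434
a_8 = -2(-1434) + 594 = 3462
a_9 = -2(3462) + (-1434) = -8358
a_{10} = -2(-8358) + 3462 = 20178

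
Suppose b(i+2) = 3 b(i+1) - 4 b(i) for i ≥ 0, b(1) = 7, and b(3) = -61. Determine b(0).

Let b(0) = y.
b(2) = 21 - 4y
b(3) = 35 - 12y
So 35 - 12y = -61, giving y = 8.

8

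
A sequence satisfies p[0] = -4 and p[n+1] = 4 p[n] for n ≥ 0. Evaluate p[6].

p[1] = 4(-4) = -16
p[2] = 4(-16) = -64
p[3] = 4(-64) = -256
p[4] = 4(-256) = -1024
p[5] = 4(-1024) = -4096
p[6] = 4(-4096) = -16384

-16384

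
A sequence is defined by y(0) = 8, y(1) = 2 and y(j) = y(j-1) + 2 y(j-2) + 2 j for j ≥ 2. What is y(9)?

2714

y(2) = 2 + 2·8 + 4 = 22
y(3) = 22 + 2·2 + 6 = 32
y(4) = 32 + 2·22 + 8 = 84
y(5) = 84 + 2·32 + 10 = 158
y(6) = 158 + 2·84 + 12 = 338
y(7) = 338 + 2·158 + 14 = 668
y(8) = 668 + 2·338 + 16 = 1360
y(9) = 1360 + 2·668 + 18 = 2714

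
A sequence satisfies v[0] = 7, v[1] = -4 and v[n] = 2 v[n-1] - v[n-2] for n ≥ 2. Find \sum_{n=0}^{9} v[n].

-425

v[2] = 2*(-4) - 7 = -15
v[3] = 2*(-15) - (-4) = -26
v[4] = 2*(-26) - (-15) = -37
v[5] = 2*(-37) - (-26) = -48
v[6] = 2*(-48) - (-37) = -59
v[7] = 2*(-59) - (-48) = -70
v[8] = 2*(-70) - (-59) = -81
v[9] = 2*(-81) - (-70) = -92
Sum = 7 + (-4) + (-15) + (-26) + (-37) + (-48) + (-59) + (-70) + (-81) + (-92) = -425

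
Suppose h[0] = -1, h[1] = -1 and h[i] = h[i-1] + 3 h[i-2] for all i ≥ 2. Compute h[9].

h[2] = (-1) + 3·(-1) = -4
h[3] = (-4) + 3·(-1) = -7
h[4] = (-7) + 3·(-4) = -19
h[5] = (-19) + 3·(-7) = -40
h[6] = (-40) + 3·(-19) = -97
h[7] = (-97) + 3·(-40) = -217
h[8] = (-217) + 3·(-97) = -508
h[9] = (-508) + 3·(-217) = -1159

-1159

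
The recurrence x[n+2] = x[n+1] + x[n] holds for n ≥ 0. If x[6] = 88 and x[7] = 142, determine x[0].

8

Rearranging, x[n-2] = x[n] - x[n-1].
x[5] = 142 - 88 = 54
x[4] = 88 - 54 = 34
x[3] = 54 - 34 = 20
x[2] = 34 - 20 = 14
x[1] = 20 - 14 = 6
x[0] = 14 - 6 = 8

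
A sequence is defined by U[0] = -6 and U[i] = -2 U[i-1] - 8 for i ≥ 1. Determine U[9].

U[1] = -2*(-6) - 8 = 4
U[2] = -2*4 - 8 = -16
U[3] = -2*(-16) - 8 = 24
U[4] = -2*24 - 8 = -56
U[5] = -2*(-56) - 8 = 104
U[6] = -2*104 - 8 = -216
U[7] = -2*(-216) - 8 = 424
U[8] = -2*424 - 8 = -856
U[9] = -2*(-856) - 8 = 1704

1704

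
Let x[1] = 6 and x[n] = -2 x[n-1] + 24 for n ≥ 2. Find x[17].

-131064

The fixed point is 24/(1 + 2) = 8, so x[n] - 8 = -2(x[n-1] - 8).
Hence x[n] = -2·(-2)^{n-1} + 8.
x[17] = -2·(-2)^{16} + 8 = -2·65536 + 8 = -131064.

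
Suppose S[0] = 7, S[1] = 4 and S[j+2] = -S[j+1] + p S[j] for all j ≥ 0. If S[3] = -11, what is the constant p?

S[2] = -4 + 7p
S[3] = 4 - 3p
So 4 - 3p = -11, giving p = 5.

5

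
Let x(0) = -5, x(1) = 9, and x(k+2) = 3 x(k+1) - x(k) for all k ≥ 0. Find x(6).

1571

x(2) = 3(9) - (-5) = 32
x(3) = 3(32) - 9 = 87
x(4) = 3(87) - 32 = 229
x(5) = 3(229) - 87 = 600
x(6) = 3(600) - 229 = 1571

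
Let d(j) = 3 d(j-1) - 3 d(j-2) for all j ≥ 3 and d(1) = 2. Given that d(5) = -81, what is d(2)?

-5

Let d(2) = w.
d(3) = -6 + 3w
d(4) = -18 + 6w
d(5) = -36 + 9w
So -36 + 9w = -81, giving w = -5.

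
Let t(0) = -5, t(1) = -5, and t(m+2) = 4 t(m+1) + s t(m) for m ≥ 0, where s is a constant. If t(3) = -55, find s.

-1

t(2) = -20 - 5s
t(3) = -80 - 25s
So -80 - 25s = -55, giving s = -1.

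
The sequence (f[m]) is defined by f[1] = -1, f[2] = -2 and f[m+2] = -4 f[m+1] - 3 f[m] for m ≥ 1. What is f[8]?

-3278

f[3] = -4(-2) - 3(-1) = 11
f[4] = -4(11) - 3(-2) = -38
f[5] = -4(-38) - 3(11) = 119
f[6] = -4(119) - 3(-38) = -362
f[7] = -4(-362) - 3(119) = 1091
f[8] = -4(1091) - 3(-362) = -3278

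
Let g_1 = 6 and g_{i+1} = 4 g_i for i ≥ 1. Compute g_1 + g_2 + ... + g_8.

131070

g_2 = 4*6 = 24
g_3 = 4*24 = 96
g_4 = 4*96 = 384
g_5 = 4*384 = 1536
g_6 = 4*1536 = 6144
g_7 = 4*6144 = 24576
g_8 = 4*24576 = 98304
Sum = 6 + 24 + 96 + 384 + 1536 + 6144 + 24576 + 98304 = 131070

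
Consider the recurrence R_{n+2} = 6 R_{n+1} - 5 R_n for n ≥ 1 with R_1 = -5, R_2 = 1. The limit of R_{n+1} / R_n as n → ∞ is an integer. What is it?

5

The characteristic equation is r^2 - 6r + 5 = 0, which factors as (r - 5)(r - 1) = 0.
So the roots are 5 and 1. Since |5| > |1| and the coefficient of 5^n is non-zero, the ratio tends to 5.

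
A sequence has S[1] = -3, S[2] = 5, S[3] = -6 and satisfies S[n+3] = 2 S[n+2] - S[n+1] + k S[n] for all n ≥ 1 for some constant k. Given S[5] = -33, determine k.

5

S[4] = -17 - 3k
S[5] = -28 - k
So -28 - k = -33, giving k = 5.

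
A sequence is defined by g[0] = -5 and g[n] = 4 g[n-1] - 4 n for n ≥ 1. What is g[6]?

-27752

g[1] = 4·(-5) - 4 = -24
g[2] = 4·(-24) - 8 = -104
g[3] = 4·(-104) - 12 = -428
g[4] = 4·(-428) - 16 = -1728
g[5] = 4·(-1728) - 20 = -6932
g[6] = 4·(-6932) - 24 = -27752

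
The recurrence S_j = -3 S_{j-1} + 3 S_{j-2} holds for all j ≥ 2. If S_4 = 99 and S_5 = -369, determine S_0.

Rearranging, S_{j-2} = (S_j + 3 S_{j-1}) / 3.
S_3 = (-369 + 3(99)) / 3 = -72/3 = -24
S_2 = (99 + 3(-24)) / 3 = 27/3 = 9
S_1 = (-24 + 3(9)) / 3 = 3/3 = 1
S_0 = (9 + 3(1)) / 3 = 12/3 = 4

4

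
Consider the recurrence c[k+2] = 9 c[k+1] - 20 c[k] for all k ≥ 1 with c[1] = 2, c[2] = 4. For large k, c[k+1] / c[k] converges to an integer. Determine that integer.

5

The characteristic equation is r^2 - 9r + 20 = 0, which factors as (r - 5)(r - 4) = 0.
So the roots are 5 and 4. Since |5| > |4| and the coefficient of 5^k is non-zero, the ratio tends to 5.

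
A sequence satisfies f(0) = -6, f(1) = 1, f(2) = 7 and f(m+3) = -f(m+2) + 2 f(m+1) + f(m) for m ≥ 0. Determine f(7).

f(3) = -7 + 2(1) + (-6) = -11
f(4) = -(-11) + 2(7) + 1 = 26
f(5) = -26 + 2(-11) + 7 = -41
f(6) = -(-41) + 2(26) + (-11) = 82
f(7) = -82 + 2(-41) + 26 = -138

-138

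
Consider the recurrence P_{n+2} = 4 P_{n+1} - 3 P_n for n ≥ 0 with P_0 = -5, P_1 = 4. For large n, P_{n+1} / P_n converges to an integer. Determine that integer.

The characteristic equation is r^2 - 4r + 3 = 0, which factors as (r - 3)(r - 1) = 0.
So the roots are 3 and 1. Since |3| > |1| and the coefficient of 3^n is non-zero, the ratio tends to 3.

3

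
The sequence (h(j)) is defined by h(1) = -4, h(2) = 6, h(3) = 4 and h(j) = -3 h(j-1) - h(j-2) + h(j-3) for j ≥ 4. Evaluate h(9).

h(4) = -3*4 - 6 + (-4) = -22
h(5) = -3*(-22) - 4 + 6 = 68
h(6) = -3*68 - (-22) + 4 = -178
h(7) = -3*(-178) - 68 + (-22) = 444
h(8) = -3*444 - (-178) + 68 = -1086
h(9) = -3*(-1086) - 444 + (-178) = 2636

2636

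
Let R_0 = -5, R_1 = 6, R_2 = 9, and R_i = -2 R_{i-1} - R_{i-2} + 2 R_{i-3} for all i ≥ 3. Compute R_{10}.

-1127

R_3 = -2·9 - 6 + 2·(-5) = -34
R_4 = -2·(-34) - 9 + 2·6 = 71
R_5 = -2·71 - (-34) + 2·9 = -90
R_6 = -2·(-90) - 71 + 2·(-34) = 41
R_7 = -2·41 - (-90) + 2·71 = 150
R_8 = -2·150 - 41 + 2·(-90) = -521
R_9 = -2·(-521) - 150 + 2·41 = 974
R_{10} = -2·974 - (-521) + 2·150 = -1127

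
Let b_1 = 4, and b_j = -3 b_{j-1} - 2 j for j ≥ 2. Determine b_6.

-1188

b_2 = -3*4 - 4 = -16
b_3 = -3*(-16) - 6 = 42
b_4 = -3*42 - 8 = -134
b_5 = -3*(-134) - 10 = 392
b_6 = -3*392 - 12 = -1188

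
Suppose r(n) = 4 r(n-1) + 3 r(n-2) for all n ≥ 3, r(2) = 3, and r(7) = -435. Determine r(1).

Let r(1) = w.
r(3) = 12 + 3w
r(4) = 57 + 12w
r(5) = 264 + 57w
r(6) = 1227 + 264w
r(7) = 5700 + 1227w
So 5700 + 1227w = -435, giving w = -5.

-5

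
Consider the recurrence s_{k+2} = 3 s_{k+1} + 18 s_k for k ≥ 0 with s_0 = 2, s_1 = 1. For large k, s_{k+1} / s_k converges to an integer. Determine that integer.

6

The characteristic equation is r^2 - 3r - 18 = 0, which factors as (r - 6)(r + 3) = 0.
So the roots are 6 and -3. Since |6| > |-3| and the coefficient of 6^k is non-zero, the ratio tends to 6.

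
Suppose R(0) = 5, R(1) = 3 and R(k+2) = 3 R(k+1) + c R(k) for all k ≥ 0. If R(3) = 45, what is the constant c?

1

R(2) = 9 + 5c
R(3) = 27 + 18c
So 27 + 18c = 45, giving c = 1.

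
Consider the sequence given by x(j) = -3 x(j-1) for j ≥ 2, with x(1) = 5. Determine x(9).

32805

x(2) = -3·5 = -15
x(3) = -3·(-15) = 45
x(4) = -3·45 = -135
x(5) = -3·(-135) = 405
x(6) = -3·405 = -1215
x(7) = -3·(-1215) = 3645
x(8) = -3·3645 = -10935
x(9) = -3·(-10935) = 32805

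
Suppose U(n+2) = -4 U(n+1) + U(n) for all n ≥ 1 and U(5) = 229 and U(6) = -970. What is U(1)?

Rearranging, U(n-2) = U(n) + 4 U(n-1).
U(4) = -970 + 4*229 = -54
U(3) = 229 + 4*(-54) = 13
U(2) = -54 + 4*13 = -2
U(1) = 13 + 4*(-2) = 5

5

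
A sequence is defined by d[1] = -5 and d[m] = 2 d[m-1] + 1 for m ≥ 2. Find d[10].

d[2] = 2*(-5) + 1 = -9
d[3] = 2*(-9) + 1 = -17
d[4] = 2*(-17) + 1 = -33
d[5] = 2*(-33) + 1 = -65
d[6] = 2*(-65) + 1 = -129
d[7] = 2*(-129) + 1 = -257
d[8] = 2*(-257) + 1 = -513
d[9] = 2*(-513) + 1 = -1025
d[10] = 2*(-1025) + 1 = -2049

-2049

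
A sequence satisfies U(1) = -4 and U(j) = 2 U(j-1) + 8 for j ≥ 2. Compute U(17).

The fixed point is 8/(1 - 2) = -8, so U(j) + 8 = 2(U(j-1) + 8).
Hence U(j) = 4·2^{j-1} - 8.
U(17) = 4·2^{16} - 8 = 4·65536 - 8 = 262136.

262136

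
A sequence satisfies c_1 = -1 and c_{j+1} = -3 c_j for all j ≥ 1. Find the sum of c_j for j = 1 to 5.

-61

c_2 = -3*(-1) = 3
c_3 = -3*3 = -9
c_4 = -3*(-9) = 27
c_5 = -3*27 = -81
Sum = (-1) + 3 + (-9) + 27 + (-81) = -61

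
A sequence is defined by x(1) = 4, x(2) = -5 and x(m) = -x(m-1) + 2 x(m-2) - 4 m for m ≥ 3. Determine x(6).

-87

x(3) = -(-5) + 2(4) - 12 = 1
x(4) = -1 + 2(-5) - 16 = -27
x(5) = -(-27) + 2(1) - 20 = 9
x(6) = -9 + 2(-27) - 24 = -87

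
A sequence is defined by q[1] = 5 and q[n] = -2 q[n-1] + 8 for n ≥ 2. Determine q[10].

-1192

q[2] = -2·5 + 8 = -2
q[3] = -2·(-2) + 8 = 12
q[4] = -2·12 + 8 = -16
q[5] = -2·(-16) + 8 = 40
q[6] = -2·40 + 8 = -72
q[7] = -2·(-72) + 8 = 152
q[8] = -2·152 + 8 = -296
q[9] = -2·(-296) + 8 = 600
q[10] = -2·600 + 8 = -1192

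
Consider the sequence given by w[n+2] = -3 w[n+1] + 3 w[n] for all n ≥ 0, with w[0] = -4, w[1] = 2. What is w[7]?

w[2] = -3(2) + 3(-4) = -18
w[3] = -3(-18) + 3(2) = 60
w[4] = -3(60) + 3(-18) = -234
w[5] = -3(-234) + 3(60) = 882
w[6] = -3(882) + 3(-234) = -3348
w[7] = -3(-3348) + 3(882) = 12690

12690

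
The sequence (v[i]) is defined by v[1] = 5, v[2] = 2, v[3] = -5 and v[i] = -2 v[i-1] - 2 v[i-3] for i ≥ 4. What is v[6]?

18

v[4] = -2*(-5) - 2*5 = 0
v[5] = -2*0 - 2*2 = -4
v[6] = -2*(-4) - 2*(-5) = 18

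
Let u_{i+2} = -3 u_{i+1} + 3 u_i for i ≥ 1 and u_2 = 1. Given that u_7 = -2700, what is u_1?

Let u_1 = v.
u_3 = -3 + 3v
u_4 = 12 - 9v
u_5 = -45 + 36v
u_6 = 171 - 135v
u_7 = -648 + 513v
So -648 + 513v = -2700, giving v = -4.

-4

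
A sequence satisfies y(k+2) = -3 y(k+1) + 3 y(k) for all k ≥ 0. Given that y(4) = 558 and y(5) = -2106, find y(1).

-6

Rearranging, y(k-2) = (y(k) + 3 y(k-1)) / 3.
y(3) = (-2106 + 3·558) / 3 = -432/3 = -144
y(2) = (558 + 3·(-144)) / 3 = 126/3 = 42
y(1) = (-144 + 3·42) / 3 = -18/3 = -6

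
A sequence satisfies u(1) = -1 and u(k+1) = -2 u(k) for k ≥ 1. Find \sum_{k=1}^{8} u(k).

85

u(2) = -2*(-1) = 2
u(3) = -2*2 = -4
u(4) = -2*(-4) = 8
u(5) = -2*8 = -16
u(6) = -2*(-16) = 32
u(7) = -2*32 = -64
u(8) = -2*(-64) = 128
Sum = (-1) + 2 + (-4) + 8 + (-16) + 32 + (-64) + 128 = 85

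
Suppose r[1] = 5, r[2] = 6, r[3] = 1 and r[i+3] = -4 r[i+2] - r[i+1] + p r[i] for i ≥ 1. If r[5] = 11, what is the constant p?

2

r[4] = -10 + 5p
r[5] = 39 - 14p
So 39 - 14p = 11, giving p = 2.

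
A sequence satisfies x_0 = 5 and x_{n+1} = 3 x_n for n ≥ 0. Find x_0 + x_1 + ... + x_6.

x_1 = 3(5) = 15
x_2 = 3(15) = 45
x_3 = 3(45) = 135
x_4 = 3(135) = 405
x_5 = 3(405) = 1215
x_6 = 3(1215) = 3645
Sum = 5 + 15 + 45 + 135 + 405 + 1215 + 3645 = 5465

5465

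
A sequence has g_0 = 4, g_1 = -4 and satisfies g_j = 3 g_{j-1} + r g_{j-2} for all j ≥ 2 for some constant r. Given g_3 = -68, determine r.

-4

g_2 = -12 + 4r
g_3 = -36 + 8r
So -36 + 8r = -68, giving r = -4.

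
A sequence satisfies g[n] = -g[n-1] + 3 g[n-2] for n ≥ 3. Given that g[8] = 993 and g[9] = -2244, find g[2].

Rearranging, g[n-2] = (g[n] + g[n-1]) / 3.
g[7] = (-2244 + 993) / 3 = -1251/3 = -417
g[6] = (993 + (-417)) / 3 = 576/3 = 192
g[5] = (-417 + 192) / 3 = -225/3 = -75
g[4] = (192 + (-75)) / 3 = 117/3 = 39
g[3] = (-75 + 39) / 3 = -36/3 = -12
g[2] = (39 + (-12)) / 3 = 27/3 = 9

9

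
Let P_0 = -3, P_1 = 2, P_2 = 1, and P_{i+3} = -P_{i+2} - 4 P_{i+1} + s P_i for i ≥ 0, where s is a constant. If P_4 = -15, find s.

P_3 = -9 - 3s
P_4 = 5 + 5s
So 5 + 5s = -15, giving s = -4.

-4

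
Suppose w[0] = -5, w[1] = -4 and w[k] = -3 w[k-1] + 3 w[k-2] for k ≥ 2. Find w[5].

-9

w[2] = -3*(-4) + 3*(-5) = -3
w[3] = -3*(-3) + 3*(-4) = -3
w[4] = -3*(-3) + 3*(-3) = 0
w[5] = -3*0 + 3*(-3) = -9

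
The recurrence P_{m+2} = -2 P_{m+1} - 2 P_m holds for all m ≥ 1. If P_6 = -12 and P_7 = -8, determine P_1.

-4

Rearranging, P_{m-2} = (P_m + 2 P_{m-1}) / -2.
P_5 = (-8 + 2·(-12)) / -2 = -32/-2 = 16
P_4 = (-12 + 2·16) / -2 = 20/-2 = -10
P_3 = (16 + 2·(-10)) / -2 = -4/-2 = 2
P_2 = (-10 + 2·2) / -2 = -6/-2 = 3
P_1 = (2 + 2·3) / -2 = 8/-2 = -4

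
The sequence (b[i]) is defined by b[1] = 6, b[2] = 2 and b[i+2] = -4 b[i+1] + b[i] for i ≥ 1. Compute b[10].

b[3] = -4·2 + 6 = -2
b[4] = -4·(-2) + 2 = 10
b[5] = -4·10 + (-2) = -42
b[6] = -4·(-42) + 10 = 178
b[7] = -4·178 + (-42) = -754
b[8] = -4·(-754) + 178 = 3194
b[9] = -4·3194 + (-754) = -13530
b[10] = -4·(-13530) + 3194 = 57314

57314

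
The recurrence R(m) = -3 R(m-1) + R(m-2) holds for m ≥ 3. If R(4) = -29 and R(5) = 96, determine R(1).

Rearranging, R(m-2) = R(m) + 3 R(m-1).
R(3) = 96 + 3(-29) = 9
R(2) = -29 + 3(9) = -2
R(1) = 9 + 3(-2) = 3

3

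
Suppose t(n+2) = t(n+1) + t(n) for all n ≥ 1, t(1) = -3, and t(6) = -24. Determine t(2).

Let t(2) = v.
t(3) = -3 + v
t(4) = -3 + 2v
t(5) = -6 + 3v
t(6) = -9 + 5v
So -9 + 5v = -24, giving v = -3.

-3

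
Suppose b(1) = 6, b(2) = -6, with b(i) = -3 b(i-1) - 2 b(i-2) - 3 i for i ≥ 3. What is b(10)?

b(3) = -3(-6) - 2(6) - 9 = -3
b(4) = -3(-3) - 2(-6) - 12 = 9
b(5) = -3(9) - 2(-3) - 15 = -36
b(6) = -3(-36) - 2(9) - 18 = 72
b(7) = -3(72) - 2(-36) - 21 = -165
b(8) = -3(-165) - 2(72) - 24 = 327
b(9) = -3(327) - 2(-165) - 27 = -678
b(10) = -3(-678) - 2(327) - 30 = 1350

1350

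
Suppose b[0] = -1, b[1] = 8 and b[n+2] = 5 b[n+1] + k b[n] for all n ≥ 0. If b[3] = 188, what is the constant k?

b[2] = 40 - k
b[3] = 200 + 3k
So 200 + 3k = 188, giving k = -4.

-4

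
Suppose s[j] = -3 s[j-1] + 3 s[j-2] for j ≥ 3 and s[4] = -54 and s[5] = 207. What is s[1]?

Rearranging, s[j-2] = (s[j] + 3 s[j-1]) / 3.
s[3] = (207 + 3·(-54)) / 3 = 45/3 = 15
s[2] = (-54 + 3·15) / 3 = -9/3 = -3
s[1] = (15 + 3·(-3)) / 3 = 6/3 = 2

2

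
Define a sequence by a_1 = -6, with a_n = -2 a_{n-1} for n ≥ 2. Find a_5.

-96

a_2 = -2(-6) = 12
a_3 = -2(12) = -24
a_4 = -2(-24) = 48
a_5 = -2(48) = -96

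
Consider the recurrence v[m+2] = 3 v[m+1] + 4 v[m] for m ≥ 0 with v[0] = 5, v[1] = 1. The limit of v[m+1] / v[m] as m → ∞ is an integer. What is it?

4

The characteristic equation is r^2 - 3r - 4 = 0, which factors as (r - 4)(r + 1) = 0.
So the roots are 4 and -1. Since |4| > |-1| and the coefficient of 4^m is non-zero, the ratio tends to 4.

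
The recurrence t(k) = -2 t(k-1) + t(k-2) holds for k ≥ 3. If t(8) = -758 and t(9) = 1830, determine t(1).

Rearranging, t(k-2) = t(k) + 2 t(k-1).
t(7) = 1830 + 2(-758) = 314
t(6) = -758 + 2(314) = -130
t(5) = 314 + 2(-130) = 54
t(4) = -130 + 2(54) = -22
t(3) = 54 + 2(-22) = 10
t(2) = -22 + 2(10) = -2
t(1) = 10 + 2(-2) = 6

6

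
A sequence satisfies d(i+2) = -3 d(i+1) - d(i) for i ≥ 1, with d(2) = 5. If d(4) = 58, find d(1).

6

Let d(1) = z.
d(3) = -15 - z
d(4) = 40 + 3z
So 40 + 3z = 58, giving z = 6.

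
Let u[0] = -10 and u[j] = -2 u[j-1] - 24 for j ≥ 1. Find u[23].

The fixed point is -24/(1 + 2) = -8, so u[j] + 8 = -2(u[j-1] + 8).
Hence u[j] = -2·(-2)^j - 8.
u[23] = -2·(-2)^{23} - 8 = -2·-8388608 - 8 = 16777208.

16777208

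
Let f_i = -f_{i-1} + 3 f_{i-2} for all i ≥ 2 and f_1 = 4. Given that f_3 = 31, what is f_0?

-5

Let f_0 = w.
f_2 = -4 + 3w
f_3 = 16 - 3w
So 16 - 3w = 31, giving w = -5.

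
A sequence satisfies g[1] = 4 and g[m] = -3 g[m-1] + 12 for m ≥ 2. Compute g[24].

-94143178824

The fixed point is 12/(1 + 3) = 3, so g[m] - 3 = -3(g[m-1] - 3).
Hence g[m] = 1·(-3)^{m-1} + 3.
g[24] = 1·(-3)^{23} + 3 = 1·-94143178827 + 3 = -94143178824.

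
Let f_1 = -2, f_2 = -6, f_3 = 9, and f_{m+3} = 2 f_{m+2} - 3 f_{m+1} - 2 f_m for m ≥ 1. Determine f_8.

-688

f_4 = 2(9) - 3(-6) - 2(-2) = 40
f_5 = 2(40) - 3(9) - 2(-6) = 65
f_6 = 2(65) - 3(40) - 2(9) = -8
f_7 = 2(-8) - 3(65) - 2(40) = -291
f_8 = 2(-291) - 3(-8) - 2(65) = -688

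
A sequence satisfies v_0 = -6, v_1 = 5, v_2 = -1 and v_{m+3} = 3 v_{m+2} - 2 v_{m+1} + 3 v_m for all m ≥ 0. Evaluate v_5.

v_3 = 3*(-1) - 2*5 + 3*(-6) = -31
v_4 = 3*(-31) - 2*(-1) + 3*5 = -76
v_5 = 3*(-76) - 2*(-31) + 3*(-1) = -169

-169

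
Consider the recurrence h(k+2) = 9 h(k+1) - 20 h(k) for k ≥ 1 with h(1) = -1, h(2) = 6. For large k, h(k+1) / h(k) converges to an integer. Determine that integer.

5

The characteristic equation is r^2 - 9r + 20 = 0, which factors as (r - 5)(r - 4) = 0.
So the roots are 5 and 4. Since |5| > |4| and the coefficient of 5^k is non-zero, the ratio tends to 5.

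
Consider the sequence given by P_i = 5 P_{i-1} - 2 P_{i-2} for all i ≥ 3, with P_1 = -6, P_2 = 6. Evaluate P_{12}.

P_3 = 5(6) - 2(-6) = 42
P_4 = 5(42) - 2(6) = 198
P_5 = 5(198) - 2(42) = 906
P_6 = 5(906) - 2(198) = 4134
P_7 = 5(4134) - 2(906) = 18858
P_8 = 5(18858) - 2(4134) = 86022
P_9 = 5(86022) - 2(18858) = 392394
P_{10} = 5(392394) - 2(86022) = 1789926
P_{11} = 5(1789926) - 2(392394) = 8164842
P_{12} = 5(8164842) - 2(1789926) = 37244358

37244358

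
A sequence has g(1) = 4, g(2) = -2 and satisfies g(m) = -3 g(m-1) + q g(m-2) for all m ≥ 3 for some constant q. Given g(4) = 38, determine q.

-4

g(3) = 6 + 4q
g(4) = -18 - 14q
So -18 - 14q = 38, giving q = -4.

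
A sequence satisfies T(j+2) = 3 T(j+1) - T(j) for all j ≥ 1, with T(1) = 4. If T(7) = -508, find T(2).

Let T(2) = y.
T(3) = -4 + 3y
T(4) = -12 + 8y
T(5) = -32 + 21y
T(6) = -84 + 55y
T(7) = -220 + 144y
So -220 + 144y = -508, giving y = -2.

-2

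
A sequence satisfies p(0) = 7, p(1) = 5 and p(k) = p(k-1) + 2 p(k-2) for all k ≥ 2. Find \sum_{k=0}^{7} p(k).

1020

p(2) = 5 + 2*7 = 19
p(3) = 19 + 2*5 = 29
p(4) = 29 + 2*19 = 67
p(5) = 67 + 2*29 = 125
p(6) = 125 + 2*67 = 259
p(7) = 259 + 2*125 = 509
Sum = 7 + 5 + 19 + 29 + 67 + 125 + 259 + 509 = 1020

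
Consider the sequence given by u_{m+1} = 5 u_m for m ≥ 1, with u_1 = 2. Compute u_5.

u_2 = 5(2) = 10
u_3 = 5(10) = 50
u_4 = 5(50) = 250
u_5 = 5(250) = 1250

1250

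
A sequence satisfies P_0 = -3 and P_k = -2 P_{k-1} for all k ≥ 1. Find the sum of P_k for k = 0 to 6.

P_1 = -2(-3) = 6
P_2 = -2(6) = -12
P_3 = -2(-12) = 24
P_4 = -2(24) = -48
P_5 = -2(-48) = 96
P_6 = -2(96) = -192
Sum = (-3) + 6 + (-12) + 24 + (-48) + 96 + (-192) = -129

-129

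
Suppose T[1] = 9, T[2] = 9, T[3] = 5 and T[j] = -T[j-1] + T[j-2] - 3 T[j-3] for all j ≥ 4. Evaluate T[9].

377

T[4] = -5 + 9 - 3·9 = -23
T[5] = -(-23) + 5 - 3·9 = 1
T[6] = -1 + (-23) - 3·5 = -39
T[7] = -(-39) + 1 - 3·(-23) = 109
T[8] = -109 + (-39) - 3·1 = -151
T[9] = -(-151) + 109 - 3·(-39) = 377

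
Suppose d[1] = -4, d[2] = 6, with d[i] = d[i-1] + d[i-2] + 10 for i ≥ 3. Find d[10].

d[3] = 6 + (-4) + 10 = 12
d[4] = 12 + 6 + 10 = 28
d[5] = 28 + 12 + 10 = 50
d[6] = 50 + 28 + 10 = 88
d[7] = 88 + 50 + 10 = 148
d[8] = 148 + 88 + 10 = 246
d[9] = 246 + 148 + 10 = 404
d[10] = 404 + 246 + 10 = 660

660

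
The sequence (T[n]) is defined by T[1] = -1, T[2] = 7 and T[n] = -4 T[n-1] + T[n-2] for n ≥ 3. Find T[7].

T[3] = -4·7 + (-1) = -29
T[4] = -4·(-29) + 7 = 123
T[5] = -4·123 + (-29) = -521
T[6] = -4·(-521) + 123 = 2207
T[7] = -4·2207 + (-521) = -9349

-9349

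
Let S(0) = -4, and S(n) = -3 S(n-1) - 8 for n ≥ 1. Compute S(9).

S(1) = -3·(-4) - 8 = 4
S(2) = -3·4 - 8 = -20
S(3) = -3·(-20) - 8 = 52
S(4) = -3·52 - 8 = -164
S(5) = -3·(-164) - 8 = 484
S(6) = -3·484 - 8 = -1460
S(7) = -3·(-1460) - 8 = 4372
S(8) = -3·4372 - 8 = -13124
S(9) = -3·(-13124) - 8 = 39364

39364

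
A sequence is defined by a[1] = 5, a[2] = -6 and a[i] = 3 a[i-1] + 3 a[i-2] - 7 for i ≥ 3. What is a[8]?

-11182

a[3] = 3·(-6) + 3·5 - 7 = -10
a[4] = 3·(-10) + 3·(-6) - 7 = -55
a[5] = 3·(-55) + 3·(-10) - 7 = -202
a[6] = 3·(-202) + 3·(-55) - 7 = -778
a[7] = 3·(-778) + 3·(-202) - 7 = -2947
a[8] = 3·(-2947) + 3·(-778) - 7 = -11182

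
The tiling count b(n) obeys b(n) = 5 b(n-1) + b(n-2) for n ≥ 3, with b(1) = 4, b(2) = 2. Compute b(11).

b(3) = 5(2) + 4 = 14
b(4) = 5(14) + 2 = 72
b(5) = 5(72) + 14 = 374
b(6) = 5(374) + 72 = 1942
b(7) = 5(1942) + 374 = 10084
b(8) = 5(10084) + 1942 = 52362
b(9) = 5(52362) + 10084 = 271894
b(10) = 5(271894) + 52362 = 1411832
b(11) = 5(1411832) + 271894 = 7331054

7331054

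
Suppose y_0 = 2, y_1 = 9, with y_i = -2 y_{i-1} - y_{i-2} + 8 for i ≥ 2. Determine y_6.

-40

y_2 = -2(9) - 2 + 8 = -12
y_3 = -2(-12) - 9 + 8 = 23
y_4 = -2(23) - (-12) + 8 = -26
y_5 = -2(-26) - 23 + 8 = 37
y_6 = -2(37) - (-26) + 8 = -40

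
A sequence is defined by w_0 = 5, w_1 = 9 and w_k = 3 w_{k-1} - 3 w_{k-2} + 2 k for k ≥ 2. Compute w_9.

w_2 = 3(9) - 3(5) + 4 = 16
w_3 = 3(16) - 3(9) + 6 = 27
w_4 = 3(27) - 3(16) + 8 = 41
w_5 = 3(41) - 3(27) + 10 = 52
w_6 = 3(52) - 3(41) + 12 = 45
w_7 = 3(45) - 3(52) + 14 = -7
w_8 = 3(-7) - 3(45) + 16 = -140
w_9 = 3(-140) - 3(-7) + 18 = -381

-381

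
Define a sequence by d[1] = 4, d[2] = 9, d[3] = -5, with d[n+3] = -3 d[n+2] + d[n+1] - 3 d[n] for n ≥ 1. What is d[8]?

2826

d[4] = -3·(-5) + 9 - 3·4 = 12
d[5] = -3·12 + (-5) - 3·9 = -68
d[6] = -3·(-68) + 12 - 3·(-5) = 231
d[7] = -3·231 + (-68) - 3·12 = -797
d[8] = -3·(-797) + 231 - 3·(-68) = 2826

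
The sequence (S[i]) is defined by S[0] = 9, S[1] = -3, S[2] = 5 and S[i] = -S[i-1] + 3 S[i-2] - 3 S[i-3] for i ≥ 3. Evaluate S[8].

3497

S[3] = -5 + 3(-3) - 3(9) = -41
S[4] = -(-41) + 3(5) - 3(-3) = 65
S[5] = -65 + 3(-41) - 3(5) = -203
S[6] = -(-203) + 3(65) - 3(-41) = 521
S[7] = -521 + 3(-203) - 3(65) = -1325
S[8] = -(-1325) + 3(521) - 3(-203) = 3497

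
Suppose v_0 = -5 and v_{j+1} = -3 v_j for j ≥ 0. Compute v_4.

-405

v_1 = -3·(-5) = 15
v_2 = -3·15 = -45
v_3 = -3·(-45) = 135
v_4 = -3·135 = -405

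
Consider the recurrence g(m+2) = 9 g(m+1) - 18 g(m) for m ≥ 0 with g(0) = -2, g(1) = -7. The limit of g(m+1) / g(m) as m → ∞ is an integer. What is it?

6

The characteristic equation is r^2 - 9r + 18 = 0, which factors as (r - 6)(r - 3) = 0.
So the roots are 6 and 3. Since |6| > |3| and the coefficient of 6^m is non-zero, the ratio tends to 6.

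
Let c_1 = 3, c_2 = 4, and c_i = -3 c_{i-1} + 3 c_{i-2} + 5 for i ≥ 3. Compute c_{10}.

c_3 = -3·4 + 3·3 + 5 = 2
c_4 = -3·2 + 3·4 + 5 = 11
c_5 = -3·11 + 3·2 + 5 = -22
c_6 = -3·(-22) + 3·11 + 5 = 104
c_7 = -3·104 + 3·(-22) + 5 = -373
c_8 = -3·(-373) + 3·104 + 5 = 1436
c_9 = -3·1436 + 3·(-373) + 5 = -5422
c_{10} = -3·(-5422) + 3·1436 + 5 = 20579

20579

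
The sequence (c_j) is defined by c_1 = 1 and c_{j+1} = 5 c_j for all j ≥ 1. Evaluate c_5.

c_2 = 5(1) = 5
c_3 = 5(5) = 25
c_4 = 5(25) = 125
c_5 = 5(125) = 625

625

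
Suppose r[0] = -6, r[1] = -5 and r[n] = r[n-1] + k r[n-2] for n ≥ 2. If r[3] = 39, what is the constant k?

r[2] = -5 - 6k
r[3] = -5 - 11k
So -5 - 11k = 39, giving k = -4.

-4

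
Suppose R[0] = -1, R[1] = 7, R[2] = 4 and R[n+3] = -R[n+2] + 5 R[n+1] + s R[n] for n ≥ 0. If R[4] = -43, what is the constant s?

-4

R[3] = 31 - s
R[4] = -11 + 8s
So -11 + 8s = -43, giving s = -4.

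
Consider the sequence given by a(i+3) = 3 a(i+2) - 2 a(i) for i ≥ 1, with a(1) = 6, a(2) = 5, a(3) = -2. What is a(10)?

a(4) = 3*(-2) - 2*6 = -18
a(5) = 3*(-18) - 2*5 = -64
a(6) = 3*(-64) - 2*(-2) = -188
a(7) = 3*(-188) - 2*(-18) = -528
a(8) = 3*(-528) - 2*(-64) = -1456
a(9) = 3*(-1456) - 2*(-188) = -3992
a(10) = 3*(-3992) - 2*(-528) = -10920

-10920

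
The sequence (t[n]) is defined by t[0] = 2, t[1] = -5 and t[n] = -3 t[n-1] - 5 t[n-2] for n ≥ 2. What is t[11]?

t[2] = -3(-5) - 5(2) = 5
t[3] = -3(5) - 5(-5) = 10
t[4] = -3(10) - 5(5) = -55
t[5] = -3(-55) - 5(10) = 115
t[6] = -3(115) - 5(-55) = -70
t[7] = -3(-70) - 5(115) = -365
t[8] = -3(-365) - 5(-70) = 1445
t[9] = -3(1445) - 5(-365) = -2510
t[10] = -3(-2510) - 5(1445) = 305
t[11] = -3(305) - 5(-2510) = 11635

11635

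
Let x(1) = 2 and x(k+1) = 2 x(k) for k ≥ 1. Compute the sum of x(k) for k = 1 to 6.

126

x(2) = 2·2 = 4
x(3) = 2·4 = 8
x(4) = 2·8 = 16
x(5) = 2·16 = 32
x(6) = 2·32 = 64
Sum = 2 + 4 + 8 + 16 + 32 + 64 = 126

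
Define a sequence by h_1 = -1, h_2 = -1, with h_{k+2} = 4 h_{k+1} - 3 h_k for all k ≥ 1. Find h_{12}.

h_3 = 4(-1) - 3(-1) = -1
h_4 = 4(-1) - 3(-1) = -1
h_5 = 4(-1) - 3(-1) = -1
h_6 = 4(-1) - 3(-1) = -1
h_7 = 4(-1) - 3(-1) = -1
h_8 = 4(-1) - 3(-1) = -1
h_9 = 4(-1) - 3(-1) = -1
h_{10} = 4(-1) - 3(-1) = -1
h_{11} = 4(-1) - 3(-1) = -1
h_{12} = 4(-1) - 3(-1) = -1

-1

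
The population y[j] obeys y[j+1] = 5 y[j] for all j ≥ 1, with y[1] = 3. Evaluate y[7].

46875

y[2] = 5·3 = 15
y[3] = 5·15 = 75
y[4] = 5·75 = 375
y[5] = 5·375 = 1875
y[6] = 5·1875 = 9375
y[7] = 5·9375 = 46875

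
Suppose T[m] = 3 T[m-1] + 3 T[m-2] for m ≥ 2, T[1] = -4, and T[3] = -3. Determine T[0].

5

Let T[0] = v.
T[2] = -12 + 3v
T[3] = -48 + 9v
So -48 + 9v = -3, giving v = 5.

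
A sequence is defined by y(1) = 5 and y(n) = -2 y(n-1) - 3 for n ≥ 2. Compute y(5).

95

y(2) = -2*5 - 3 = -13
y(3) = -2*(-13) - 3 = 23
y(4) = -2*23 - 3 = -49
y(5) = -2*(-49) - 3 = 95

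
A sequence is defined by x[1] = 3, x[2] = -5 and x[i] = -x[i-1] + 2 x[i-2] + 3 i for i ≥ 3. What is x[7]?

x[3] = -(-5) + 2·3 + 9 = 20
x[4] = -20 + 2·(-5) + 12 = -18
x[5] = -(-18) + 2·20 + 15 = 73
x[6] = -73 + 2·(-18) + 18 = -91
x[7] = -(-91) + 2·73 + 21 = 258

258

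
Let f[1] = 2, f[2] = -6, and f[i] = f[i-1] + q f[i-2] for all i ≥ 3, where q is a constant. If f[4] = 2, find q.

f[3] = -6 + 2q
f[4] = -6 - 4q
So -6 - 4q = 2, giving q = -2.

-2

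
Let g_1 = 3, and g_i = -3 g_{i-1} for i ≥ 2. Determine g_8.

-6561

g_2 = -3(3) = -9
g_3 = -3(-9) = 27
g_4 = -3(27) = -81
g_5 = -3(-81) = 243
g_6 = -3(243) = -729
g_7 = -3(-729) = 2187
g_8 = -3(2187) = -6561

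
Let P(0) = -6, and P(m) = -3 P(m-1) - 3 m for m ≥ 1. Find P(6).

-3969

P(1) = -3*(-6) - 3 = 15
P(2) = -3*15 - 6 = -51
P(3) = -3*(-51) - 9 = 144
P(4) = -3*144 - 12 = -444
P(5) = -3*(-444) - 15 = 1317
P(6) = -3*1317 - 18 = -3969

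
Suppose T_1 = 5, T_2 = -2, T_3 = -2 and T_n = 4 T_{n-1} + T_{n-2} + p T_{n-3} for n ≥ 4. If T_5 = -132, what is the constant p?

-5

T_4 = -10 + 5p
T_5 = -42 + 18p
So -42 + 18p = -132, giving p = -5.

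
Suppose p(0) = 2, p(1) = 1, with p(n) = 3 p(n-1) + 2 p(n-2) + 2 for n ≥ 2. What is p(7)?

5119

p(2) = 3(1) + 2(2) + 2 = 9
p(3) = 3(9) + 2(1) + 2 = 31
p(4) = 3(31) + 2(9) + 2 = 113
p(5) = 3(113) + 2(31) + 2 = 403
p(6) = 3(403) + 2(113) + 2 = 1437
p(7) = 3(1437) + 2(403) + 2 = 5119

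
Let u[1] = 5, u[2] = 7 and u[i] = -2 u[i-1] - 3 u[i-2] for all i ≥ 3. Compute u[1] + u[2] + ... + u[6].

u[3] = -2(7) - 3(5) = -29
u[4] = -2(-29) - 3(7) = 37
u[5] = -2(37) - 3(-29) = 13
u[6] = -2(13) - 3(37) = -137
Sum = 5 + 7 + (-29) + 37 + 13 + (-137) = -104

-104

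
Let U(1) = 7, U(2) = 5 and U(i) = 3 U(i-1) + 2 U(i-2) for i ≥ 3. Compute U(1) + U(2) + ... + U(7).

6149

U(3) = 3·5 + 2·7 = 29
U(4) = 3·29 + 2·5 = 97
U(5) = 3·97 + 2·29 = 349
U(6) = 3·349 + 2·97 = 1241
U(7) = 3·1241 + 2·349 = 4421
Sum = 7 + 5 + 29 + 97 + 349 + 1241 + 4421 = 6149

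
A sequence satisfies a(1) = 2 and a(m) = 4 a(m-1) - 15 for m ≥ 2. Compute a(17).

-12884901883

The fixed point is -15/(1 - 4) = 5, so a(m) - 5 = 4(a(m-1) - 5).
Hence a(m) = -3·4^{m-1} + 5.
a(17) = -3·4^{16} + 5 = -3·4294967296 + 5 = -12884901883.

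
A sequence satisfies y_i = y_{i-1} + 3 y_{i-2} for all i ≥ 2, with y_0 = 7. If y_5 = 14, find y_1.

Let y_1 = x.
y_2 = 21 + x
y_3 = 21 + 4x
y_4 = 84 + 7x
y_5 = 147 + 19x
So 147 + 19x = 14, giving x = -7.

-7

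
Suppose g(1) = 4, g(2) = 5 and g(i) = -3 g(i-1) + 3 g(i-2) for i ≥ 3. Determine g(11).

g(3) = -3*5 + 3*4 = -3
g(4) = -3*(-3) + 3*5 = 24
g(5) = -3*24 + 3*(-3) = -81
g(6) = -3*(-81) + 3*24 = 315
g(7) = -3*315 + 3*(-81) = -1188
g(8) = -3*(-1188) + 3*315 = 4509
g(9) = -3*4509 + 3*(-1188) = -17091
g(10) = -3*(-17091) + 3*4509 = 64800
g(11) = -3*64800 + 3*(-17091) = -245673

-245673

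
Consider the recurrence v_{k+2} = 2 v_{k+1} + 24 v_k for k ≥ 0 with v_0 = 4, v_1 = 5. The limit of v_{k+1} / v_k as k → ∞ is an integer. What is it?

6

The characteristic equation is r^2 - 2r - 24 = 0, which factors as (r - 6)(r + 4) = 0.
So the roots are 6 and -4. Since |6| > |-4| and the coefficient of 6^k is non-zero, the ratio tends to 6.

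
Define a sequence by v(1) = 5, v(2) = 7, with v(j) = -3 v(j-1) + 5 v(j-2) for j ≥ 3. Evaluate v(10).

77107

v(3) = -3(7) + 5(5) = 4
v(4) = -3(4) + 5(7) = 23
v(5) = -3(23) + 5(4) = -49
v(6) = -3(-49) + 5(23) = 262
v(7) = -3(262) + 5(-49) = -1031
v(8) = -3(-1031) + 5(262) = 4403
v(9) = -3(4403) + 5(-1031) = -18364
v(10) = -3(-18364) + 5(4403) = 77107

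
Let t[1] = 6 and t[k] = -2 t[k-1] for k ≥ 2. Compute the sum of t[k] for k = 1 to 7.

258

t[2] = -2·6 = -12
t[3] = -2·(-12) = 24
t[4] = -2·24 = -48
t[5] = -2·(-48) = 96
t[6] = -2·96 = -192
t[7] = -2·(-192) = 384
Sum = 6 + (-12) + 24 + (-48) + 96 + (-192) + 384 = 258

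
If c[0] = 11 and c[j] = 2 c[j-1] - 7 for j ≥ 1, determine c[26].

268435463

The fixed point is -7/(1 - 2) = 7, so c[j] - 7 = 2(c[j-1] - 7).
Hence c[j] = 4·2^j + 7.
c[26] = 4·2^{26} + 7 = 4·67108864 + 7 = 268435463.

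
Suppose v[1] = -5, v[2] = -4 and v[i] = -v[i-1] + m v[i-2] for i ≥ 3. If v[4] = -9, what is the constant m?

v[3] = 4 - 5m
v[4] = -4 + m
So -4 + m = -9, giving m = -5.

-5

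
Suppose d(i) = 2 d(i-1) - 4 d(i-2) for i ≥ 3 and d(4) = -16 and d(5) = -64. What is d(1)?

Rearranging, d(i-2) = (d(i) - 2 d(i-1)) / -4.
d(3) = (-64 - 2*(-16)) / -4 = -32/-4 = 8
d(2) = (-16 - 2*8) / -4 = -32/-4 = 8
d(1) = (8 - 2*8) / -4 = -8/-4 = 2

2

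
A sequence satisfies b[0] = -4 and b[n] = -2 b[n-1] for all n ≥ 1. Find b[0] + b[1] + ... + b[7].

340

b[1] = -2(-4) = 8
b[2] = -2(8) = -16
b[3] = -2(-16) = 32
b[4] = -2(32) = -64
b[5] = -2(-64) = 128
b[6] = -2(128) = -256
b[7] = -2(-256) = 512
Sum = (-4) + 8 + (-16) + 32 + (-64) + 128 + (-256) + 512 = 340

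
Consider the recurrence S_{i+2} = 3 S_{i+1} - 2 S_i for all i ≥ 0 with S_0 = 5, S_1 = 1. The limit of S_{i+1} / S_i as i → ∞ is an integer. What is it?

2

The characteristic equation is r^2 - 3r + 2 = 0, which factors as (r - 2)(r - 1) = 0.
So the roots are 2 and 1. Since |2| > |1| and the coefficient of 2^i is non-zero, the ratio tends to 2.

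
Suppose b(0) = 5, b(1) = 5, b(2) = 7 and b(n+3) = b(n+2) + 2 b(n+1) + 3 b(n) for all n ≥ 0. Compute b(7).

b(3) = 7 + 2·5 + 3·5 = 32
b(4) = 32 + 2·7 + 3·5 = 61
b(5) = 61 + 2·32 + 3·7 = 146
b(6) = 146 + 2·61 + 3·32 = 364
b(7) = 364 + 2·146 + 3·61 = 839

839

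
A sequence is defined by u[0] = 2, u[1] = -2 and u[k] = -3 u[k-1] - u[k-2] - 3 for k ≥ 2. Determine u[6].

58

u[2] = -3·(-2) - 2 - 3 = 1
u[3] = -3·1 - (-2) - 3 = -4
u[4] = -3·(-4) - 1 - 3 = 8
u[5] = -3·8 - (-4) - 3 = -23
u[6] = -3·(-23) - 8 - 3 = 58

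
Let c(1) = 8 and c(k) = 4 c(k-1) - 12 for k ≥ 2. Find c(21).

4398046511108

The fixed point is -12/(1 - 4) = 4, so c(k) - 4 = 4(c(k-1) - 4).
Hence c(k) = 4·4^{k-1} + 4.
c(21) = 4·4^{20} + 4 = 4·1099511627776 + 4 = 4398046511108.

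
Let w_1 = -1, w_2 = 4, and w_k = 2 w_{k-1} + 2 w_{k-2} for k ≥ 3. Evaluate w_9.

2928

w_3 = 2*4 + 2*(-1) = 6
w_4 = 2*6 + 2*4 = 20
w_5 = 2*20 + 2*6 = 52
w_6 = 2*52 + 2*20 = 144
w_7 = 2*144 + 2*52 = 392
w_8 = 2*392 + 2*144 = 1072
w_9 = 2*1072 + 2*392 = 2928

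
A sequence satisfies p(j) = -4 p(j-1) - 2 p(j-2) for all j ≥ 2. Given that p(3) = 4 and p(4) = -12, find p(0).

-3

Rearranging, p(j-2) = (p(j) + 4 p(j-1)) / -2.
p(2) = (-12 + 4(4)) / -2 = 4/-2 = -2
p(1) = (4 + 4(-2)) / -2 = -4/-2 = 2
p(0) = (-2 + 4(2)) / -2 = 6/-2 = -3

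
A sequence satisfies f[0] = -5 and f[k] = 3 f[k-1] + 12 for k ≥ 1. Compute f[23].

The fixed point is 12/(1 - 3) = -6, so f[k] + 6 = 3(f[k-1] + 6).
Hence f[k] = 1·3^k - 6.
f[23] = 1·3^{23} - 6 = 1·94143178827 - 6 = 94143178821.

94143178821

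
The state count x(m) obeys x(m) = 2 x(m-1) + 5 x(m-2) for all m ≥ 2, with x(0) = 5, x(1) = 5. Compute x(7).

14495

x(2) = 2(5) + 5(5) = 35
x(3) = 2(35) + 5(5) = 95
x(4) = 2(95) + 5(35) = 365
x(5) = 2(365) + 5(95) = 1205
x(6) = 2(1205) + 5(365) = 4235
x(7) = 2(4235) + 5(1205) = 14495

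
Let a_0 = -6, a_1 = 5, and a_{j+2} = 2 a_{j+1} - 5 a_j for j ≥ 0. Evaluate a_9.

3245

a_2 = 2·5 - 5·(-6) = 40
a_3 = 2·40 - 5·5 = 55
a_4 = 2·55 - 5·40 = -90
a_5 = 2·(-90) - 5·55 = -455
a_6 = 2·(-455) - 5·(-90) = -460
a_7 = 2·(-460) - 5·(-455) = 1355
a_8 = 2·1355 - 5·(-460) = 5010
a_9 = 2·5010 - 5·1355 = 3245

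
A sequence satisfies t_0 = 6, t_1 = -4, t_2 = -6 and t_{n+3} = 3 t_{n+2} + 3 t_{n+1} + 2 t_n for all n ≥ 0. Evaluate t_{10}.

-276512

t_3 = 3·(-6) + 3·(-4) + 2·6 = -18
t_4 = 3·(-18) + 3·(-6) + 2·(-4) = -80
t_5 = 3·(-80) + 3·(-18) + 2·(-6) = -306
t_6 = 3·(-306) + 3·(-80) + 2·(-18) = -1194
t_7 = 3·(-1194) + 3·(-306) + 2·(-80) = -4660
t_8 = 3·(-4660) + 3·(-1194) + 2·(-306) = -18174
t_9 = 3·(-18174) + 3·(-4660) + 2·(-1194) = -70890
t_{10} = 3·(-70890) + 3·(-18174) + 2·(-4660) = -276512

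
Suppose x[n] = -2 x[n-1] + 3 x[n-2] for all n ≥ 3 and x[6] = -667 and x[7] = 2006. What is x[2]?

Rearranging, x[n-2] = (x[n] + 2 x[n-1]) / 3.
x[5] = (2006 + 2*(-667)) / 3 = 672/3 = 224
x[4] = (-667 + 2*224) / 3 = -219/3 = -73
x[3] = (224 + 2*(-73)) / 3 = 78/3 = 26
x[2] = (-73 + 2*26) / 3 = -21/3 = -7

-7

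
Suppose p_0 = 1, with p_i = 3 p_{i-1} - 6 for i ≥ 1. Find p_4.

-159

p_1 = 3*1 - 6 = -3
p_2 = 3*(-3) - 6 = -15
p_3 = 3*(-15) - 6 = -51
p_4 = 3*(-51) - 6 = -159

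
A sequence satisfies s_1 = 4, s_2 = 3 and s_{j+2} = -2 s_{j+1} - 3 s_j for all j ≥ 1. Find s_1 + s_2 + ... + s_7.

s_3 = -2(3) - 3(4) = -18
s_4 = -2(-18) - 3(3) = 27
s_5 = -2(27) - 3(-18) = 0
s_6 = -2(0) - 3(27) = -81
s_7 = -2(-81) - 3(0) = 162
Sum = 4 + 3 + (-18) + 27 + 0 + (-81) + 162 = 97

97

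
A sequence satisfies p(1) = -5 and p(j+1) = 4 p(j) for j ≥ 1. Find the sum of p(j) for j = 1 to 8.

p(2) = 4(-5) = -20
p(3) = 4(-20) = -80
p(4) = 4(-80) = -320
p(5) = 4(-320) = -1280
p(6) = 4(-1280) = -5120
p(7) = 4(-5120) = -20480
p(8) = 4(-20480) = -81920
Sum = (-5) + (-20) + (-80) + (-320) + (-1280) + (-5120) + (-20480) + (-81920) = -109225

-109225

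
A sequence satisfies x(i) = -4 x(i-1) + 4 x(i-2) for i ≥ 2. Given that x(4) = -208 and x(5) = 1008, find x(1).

Rearranging, x(i-2) = (x(i) + 4 x(i-1)) / 4.
x(3) = (1008 + 4·(-208)) / 4 = 176/4 = 44
x(2) = (-208 + 4·44) / 4 = -32/4 = -8
x(1) = (44 + 4·(-8)) / 4 = 12/4 = 3

3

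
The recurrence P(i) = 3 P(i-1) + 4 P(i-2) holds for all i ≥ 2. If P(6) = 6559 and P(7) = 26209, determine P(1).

1

Rearranging, P(i-2) = (P(i) - 3 P(i-1)) / 4.
P(5) = (26209 - 3*6559) / 4 = 6532/4 = 1633
P(4) = (6559 - 3*1633) / 4 = 1660/4 = 415
P(3) = (1633 - 3*415) / 4 = 388/4 = 97
P(2) = (415 - 3*97) / 4 = 124/4 = 31
P(1) = (97 - 3*31) / 4 = 4/4 = 1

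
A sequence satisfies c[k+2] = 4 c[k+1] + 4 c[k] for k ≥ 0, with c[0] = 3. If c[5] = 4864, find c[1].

8

Let c[1] = w.
c[2] = 12 + 4w
c[3] = 48 + 20w
c[4] = 240 + 96w
c[5] = 1152 + 464w
So 1152 + 464w = 4864, giving w = 8.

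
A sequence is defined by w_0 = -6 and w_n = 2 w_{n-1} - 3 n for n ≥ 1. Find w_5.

-363

w_1 = 2*(-6) - 3 = -15
w_2 = 2*(-15) - 6 = -36
w_3 = 2*(-36) - 9 = -81
w_4 = 2*(-81) - 12 = -174
w_5 = 2*(-174) - 15 = -363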